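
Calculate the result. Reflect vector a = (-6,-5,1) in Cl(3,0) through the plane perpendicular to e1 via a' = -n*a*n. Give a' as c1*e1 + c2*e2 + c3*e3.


Reflection formula: a' = -n*a*n, with n = e1 (unit vector, n^2 = 1).
For reflection through hyperplane perp to e1:
The component along e1 flips sign, others stay.
a = (-6, -5, 1)
a' = (6, -5, 1)
a' = 6*e1 - 5*e2 + 1*e3


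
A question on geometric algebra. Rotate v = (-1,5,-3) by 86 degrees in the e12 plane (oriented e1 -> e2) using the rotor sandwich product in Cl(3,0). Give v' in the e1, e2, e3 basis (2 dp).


Rotor R = cos(43deg) - sin(43deg)*e12
Rotation angle theta = 2 * 43 = 86 degrees in the e12 plane (e1 -> e2).
The component perpendicular to the plane (e3) is invariant: v'_3 = v3 = -3.00
cos(86deg) = 0.0698, sin(86deg) = 0.9976
v'_1 = v1*cos(theta) - v2*sin(theta) = -1*0.0698 - 5*0.9976 = -5.06
v'_2 = v1*sin(theta) + v2*cos(theta) = -1*0.9976 + 5*0.0698 = -0.65
v' = -5.06*e1 - 0.65*e2 - 3.00*e3


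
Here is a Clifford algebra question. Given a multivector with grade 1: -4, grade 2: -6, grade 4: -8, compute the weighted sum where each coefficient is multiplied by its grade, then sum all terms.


Grade-weighted sum = sum of grade_k * coefficient_k
1*(-4) = -4
2*(-6) = -12
4*(-8) = -32
Total = -4 + (-12) + (-32) = -48


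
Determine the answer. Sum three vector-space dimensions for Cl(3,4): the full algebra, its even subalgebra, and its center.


n = 3 + 4 = 7
Total dim = 2^7 = 128
Even subalgebra dim = 2^6 = 64
n is odd, so center dim = 2
Sum = 128 + 64 + 2 = 194


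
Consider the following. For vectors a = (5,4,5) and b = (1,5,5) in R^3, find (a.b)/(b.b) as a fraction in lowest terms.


Projection coefficient = (a . b) / (b . b)
a . b = 5*1 + 4*5 + 5*5
= 5 + 20 + 25 = 50
b . b = 1^2 + 5^2 + 5^2
= 1 + 25 + 25 = 51
Coefficient = 50/51
In lowest terms: 50/51


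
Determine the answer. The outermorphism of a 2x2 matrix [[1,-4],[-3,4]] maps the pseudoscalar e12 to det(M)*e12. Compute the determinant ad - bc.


The outermorphism of a linear map f sends e1^e2 to f(e1)^f(e2).
f(e1) = 1*e1 - 3*e2
f(e2) = -4*e1 + 4*e2
f(e1) ^ f(e2) = (1*e1 - 3*e2) ^ (-4*e1 + 4*e2)
= 1*4*e12 + (-3)*(-4)*e21
= (4 - 12)*e12
= -8*e12
Coefficient = -8


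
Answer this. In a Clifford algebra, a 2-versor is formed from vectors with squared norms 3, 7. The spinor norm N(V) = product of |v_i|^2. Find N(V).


Spinor norm N(V) = |v1|^2 * |v2|^2 * ... * |v2|^2
= 3 * 7
Running product: 3, 21
N(V) = 21


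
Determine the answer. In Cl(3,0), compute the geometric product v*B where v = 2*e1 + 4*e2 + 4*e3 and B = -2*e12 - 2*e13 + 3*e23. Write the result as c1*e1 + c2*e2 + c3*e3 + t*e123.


vB has grade-1 (vector) and grade-3 (trivector) parts: vB = (v _| B) + (v ^ B).
Vector part <vB>_1:
  e1: -v2*b12 - v3*b13 = -(4)*(-2) - (4)*(-2) = 16
  e2: v1*b12 - v3*b23 = (2)*(-2) - (4)*(3) = -16
  e3: v1*b13 + v2*b23 = (2)*(-2) + (4)*(3) = 8
Trivector part <vB>_3:
  e123: v1*b23 - v2*b13 + v3*b12 = (2)*(3) - (4)*(-2) + (4)*(-2) = 6
vB = 16*e1 - 16*e2 + 8*e3 + 6*e123


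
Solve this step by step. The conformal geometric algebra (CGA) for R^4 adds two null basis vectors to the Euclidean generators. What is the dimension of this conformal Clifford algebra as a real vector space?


The conformal model of R^4 uses Cl(5,1): the 4 Euclidean generators plus two extra orthogonal generators e+ (e+^2 = +1) and e- (e-^2 = -1), from which the null vectors e0, einf are built.
Number of generators m = 4 + 2 = 6.
dim Cl(p,q) = 2^m = 2^6 = 64


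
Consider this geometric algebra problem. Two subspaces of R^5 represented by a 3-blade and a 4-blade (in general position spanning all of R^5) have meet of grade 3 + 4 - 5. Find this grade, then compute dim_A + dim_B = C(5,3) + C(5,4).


Meet grade = grade(A) + grade(B) - n
= 3 + 4 - 5 = 2
C(5,3) = 10
C(5,4) = 5
dim_A + dim_B = 10 + 5 = 15


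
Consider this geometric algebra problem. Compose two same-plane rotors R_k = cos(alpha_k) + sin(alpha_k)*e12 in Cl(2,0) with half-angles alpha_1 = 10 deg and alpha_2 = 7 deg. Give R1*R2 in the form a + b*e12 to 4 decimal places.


Same-plane rotors commute and their half-angles add:
R1*R2 = cos(a1 + a2) + sin(a1 + a2)*e12.
a1 + a2 = 10 + 7 = 17 deg
cos(17 deg) = 0.9563
sin(17 deg) = 0.2924
R1*R2 = 0.9563 + 0.2924*e12


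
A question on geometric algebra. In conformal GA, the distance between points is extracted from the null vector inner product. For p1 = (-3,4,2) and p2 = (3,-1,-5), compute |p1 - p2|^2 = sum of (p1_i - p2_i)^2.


p1 - p2 = (-6, 5, 7)
|p1 - p2|^2 = (-6)^2 + 5^2 + 7^2
= 36 + 25 + 49
= 110


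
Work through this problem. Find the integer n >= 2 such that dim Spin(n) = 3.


dim Spin(n) = dim so(n) = n(n-1)/2.
Solve n(n-1)/2 = 3, i.e. n^2 - n - 6 = 0.
Discriminant = 1 + 8*3 = 25
n = (1 + sqrt(25))/2 = (1 + 5)/2 = 3


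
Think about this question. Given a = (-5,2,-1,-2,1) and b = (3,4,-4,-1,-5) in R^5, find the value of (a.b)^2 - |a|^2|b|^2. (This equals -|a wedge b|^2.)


a . b = (-5)*3 + 2*4 + (-1)*(-4) + (-2)*(-1) + 1*(-5)
= -15 + 8 + 4 + 2 + (-5) = -6
|a|^2 = (-5)^2 + 2^2 + (-1)^2 + (-2)^2 + 1^2 = 35
|b|^2 = 3^2 + 4^2 + (-4)^2 + (-1)^2 + (-5)^2 = 67
(a.b)^2 = (-6)^2 = 36
|a|^2 * |b|^2 = 35 * 67 = 2345
Result = 36 - 2345 = -2309


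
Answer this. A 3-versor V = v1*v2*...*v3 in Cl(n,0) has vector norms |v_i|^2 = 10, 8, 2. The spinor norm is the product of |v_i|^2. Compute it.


Spinor norm N(V) = |v1|^2 * |v2|^2 * ... * |v3|^2
= 10 * 8 * 2
Running product: 10, 80, 160
N(V) = 160


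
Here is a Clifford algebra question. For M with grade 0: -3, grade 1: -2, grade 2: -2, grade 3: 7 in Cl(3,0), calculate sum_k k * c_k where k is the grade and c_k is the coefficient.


Grade-weighted sum = sum of grade_k * coefficient_k
0*(-3) = 0
1*(-2) = -2
2*(-2) = -4
3*7 = 21
Total = 0 + (-2) + (-4) + 21 = 15


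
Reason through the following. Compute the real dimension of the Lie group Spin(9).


Spin(n) double-covers SO(n); both have Lie algebra so(n) of dimension n(n-1)/2.
n = 9
n(n-1) = 9 * 8 = 72
dim Spin(9) = 72/2 = 36


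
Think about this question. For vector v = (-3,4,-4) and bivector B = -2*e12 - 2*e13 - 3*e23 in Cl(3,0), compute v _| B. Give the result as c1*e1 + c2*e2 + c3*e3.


Left contraction v _| B = <vB>_1 (grade-1 part of the geometric product vB).
Using e1_|e12 = e2, e2_|e12 = -e1, e1_|e13 = e3, e3_|e13 = -e1, e2_|e23 = e3, e3_|e23 = -e2:
e1 coeff: -v2*b12 - v3*b13 = -(4)*(-2) - (-4)*(-2) = 0
e2 coeff: v1*b12 - v3*b23 = (-3)*(-2) - (-4)*(-3) = -6
e3 coeff: v1*b13 + v2*b23 = (-3)*(-2) + (4)*(-3) = -6
v _| B = 0*e1 - 6*e2 - 6*e3


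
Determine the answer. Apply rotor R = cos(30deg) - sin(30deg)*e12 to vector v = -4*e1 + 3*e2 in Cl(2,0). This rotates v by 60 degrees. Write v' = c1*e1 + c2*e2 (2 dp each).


Rotor R = cos(30deg) - sin(30deg)*e12
Rotation angle theta = 2 * 30 = 60 degrees
v' = R*v*~R rotates v by theta.
cos(60deg) = 0.5000, sin(60deg) = 0.8660
v'_1 = -4*cos(60deg) - 3*sin(60deg)
= -4*0.5000 - 3*0.8660
= -4.60
v'_2 = -4*sin(60deg) + 3*cos(60deg)
= -4*0.8660 + 3*0.5000
= -1.96
v' = -4.60*e1 - 1.96*e2


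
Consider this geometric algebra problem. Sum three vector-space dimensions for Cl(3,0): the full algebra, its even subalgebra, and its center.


n = 3 + 0 = 3
Total dim = 2^3 = 8
Even subalgebra dim = 2^2 = 4
n is odd, so center dim = 2
Sum = 8 + 4 + 2 = 14


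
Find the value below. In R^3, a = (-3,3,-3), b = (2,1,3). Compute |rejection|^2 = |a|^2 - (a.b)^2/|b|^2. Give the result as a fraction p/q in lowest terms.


|a|^2 = (-3)^2 + 3^2 + (-3)^2 = 27
|b|^2 = 2^2 + 1^2 + 3^2 = 14
a . b = (-3)*2 + 3*1 + (-3)*3 = -12
(a.b)^2 = (-12)^2 = 144
|rej|^2 = 27 - 144/14
= (378 - 144)/14
= 234/14
In lowest terms: 117/7


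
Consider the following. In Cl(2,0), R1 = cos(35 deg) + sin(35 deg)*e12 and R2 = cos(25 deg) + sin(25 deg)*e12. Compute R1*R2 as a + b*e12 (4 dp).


Same-plane rotors commute and their half-angles add:
R1*R2 = cos(a1 + a2) + sin(a1 + a2)*e12.
a1 + a2 = 35 + 25 = 60 deg
cos(60 deg) = 0.5000
sin(60 deg) = 0.8660
R1*R2 = 0.5000 + 0.8660*e12


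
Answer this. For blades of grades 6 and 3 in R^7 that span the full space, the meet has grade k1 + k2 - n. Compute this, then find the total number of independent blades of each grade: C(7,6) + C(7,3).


Meet grade = grade(A) + grade(B) - n
= 6 + 3 - 7 = 2
C(7,6) = 7
C(7,3) = 35
dim_A + dim_B = 7 + 35 = 42


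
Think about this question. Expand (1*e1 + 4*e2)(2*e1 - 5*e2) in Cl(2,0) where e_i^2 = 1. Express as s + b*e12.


Expand: (1*e1 + 4*e2)(2*e1 - 5*e2)
= 1*2*e1e1 + 1*(-5)*e1e2 + 4*2*e2e1 + 4*(-5)*e2e2
Using e1^2 = e2^2 = 1, e2e1 = -e1e2:
Scalar part s = 1*2 + 4*(-5) = 2 + (-20) = -18
Bivector part b = 1*(-5) - 4*2 = -5 - 8 = -13
uv = -18 - 13*e12


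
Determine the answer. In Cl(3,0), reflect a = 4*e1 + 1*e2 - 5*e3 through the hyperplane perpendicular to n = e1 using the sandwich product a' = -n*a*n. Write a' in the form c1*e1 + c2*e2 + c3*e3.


Reflection formula: a' = -n*a*n, with n = e1 (unit vector, n^2 = 1).
For reflection through hyperplane perp to e1:
The component along e1 flips sign, others stay.
a = (4, 1, -5)
a' = (-4, 1, -5)
a' = -4*e1 + 1*e2 - 5*e3


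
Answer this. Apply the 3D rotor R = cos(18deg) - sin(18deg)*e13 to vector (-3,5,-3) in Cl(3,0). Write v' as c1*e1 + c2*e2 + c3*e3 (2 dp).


Rotor R = cos(18deg) - sin(18deg)*e13
Rotation angle theta = 2 * 18 = 36 degrees in the e13 plane (e1 -> e3).
The component perpendicular to the plane (e2) is invariant: v'_2 = v2 = 5.00
cos(36deg) = 0.8090, sin(36deg) = 0.5878
v'_1 = v1*cos(theta) - v3*sin(theta) = -3*0.8090 - (-3)*0.5878 = -0.66
v'_3 = v1*sin(theta) + v3*cos(theta) = -3*0.5878 + (-3)*0.8090 = -4.19
v' = -0.66*e1 + 5.00*e2 - 4.19*e3


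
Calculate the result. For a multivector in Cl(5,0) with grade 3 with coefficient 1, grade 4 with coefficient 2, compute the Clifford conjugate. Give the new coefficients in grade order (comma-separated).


Clifford conjugate sign for grade k: (-1)^(k(k+1)/2)
Grade 3: (-1)^(3*4/2) = (-1)^6 = 1, coeff 1 -> 1
Grade 4: (-1)^(4*5/2) = (-1)^10 = 1, coeff 2 -> 2
Conjugated coefficients: 1, 2


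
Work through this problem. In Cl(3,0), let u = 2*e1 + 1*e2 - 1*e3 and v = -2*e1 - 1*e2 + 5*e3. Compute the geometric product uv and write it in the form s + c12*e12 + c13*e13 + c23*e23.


In Cl(3,0): e_i^2 = 1, e_ie_j = -e_je_i for i != j.
Scalar part = u . v = 2*(-2) + 1*(-1) + (-1)*5
= -4 + (-1) + (-5) = -10
e12 coeff = 2*(-1) - 1*(-2) = -2 - (-2) = 0
e13 coeff = 2*5 - (-1)*(-2) = 10 - 2 = 8
e23 coeff = 1*5 - (-1)*(-1) = 5 - 1 = 4
uv = -10 + 0*e12 + 8*e13 + 4*e23


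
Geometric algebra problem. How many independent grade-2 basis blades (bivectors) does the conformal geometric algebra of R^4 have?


The conformal model of R^4 uses Cl(5,1) with m = 4 + 2 = 6 generators.
Number of grade-2 blades = C(m, 2) = C(6, 2)
= 6*5/2 = 15


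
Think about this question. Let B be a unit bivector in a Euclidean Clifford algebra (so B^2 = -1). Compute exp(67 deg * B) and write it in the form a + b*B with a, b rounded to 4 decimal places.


For a unit bivector B with B^2 = -1, the exponential series gives
e^(theta*B) = cos(theta) + sin(theta)*B (the GA analogue of Euler's formula).
theta = 67 degrees = 1.169371 rad
cos(67 deg) = 0.3907
sin(67 deg) = 0.9205
exp(theta*B) = 0.3907 + 0.9205*B


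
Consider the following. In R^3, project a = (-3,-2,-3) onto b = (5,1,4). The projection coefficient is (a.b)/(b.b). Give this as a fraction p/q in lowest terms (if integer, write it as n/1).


Projection coefficient = (a . b) / (b . b)
a . b = (-3)*5 + (-2)*1 + (-3)*4
= -15 + (-2) + (-12) = -29
b . b = 5^2 + 1^2 + 4^2
= 25 + 1 + 16 = 42
Coefficient = -29/42
In lowest terms: -29/42


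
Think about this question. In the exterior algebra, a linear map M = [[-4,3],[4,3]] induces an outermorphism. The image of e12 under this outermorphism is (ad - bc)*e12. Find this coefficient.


The outermorphism of a linear map f sends e1^e2 to f(e1)^f(e2).
f(e1) = -4*e1 + 4*e2
f(e2) = 3*e1 + 3*e2
f(e1) ^ f(e2) = (-4*e1 + 4*e2) ^ (3*e1 + 3*e2)
= (-4)*3*e12 + 4*3*e21
= (-12 - 12)*e12
= -24*e12
Coefficient = -24


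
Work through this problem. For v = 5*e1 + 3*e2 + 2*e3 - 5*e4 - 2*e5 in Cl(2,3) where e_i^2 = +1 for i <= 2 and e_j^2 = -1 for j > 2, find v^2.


v^2 = sum of c_i^2 * e_i^2
Positive signature terms (e_i^2 = +1): 5^2 + 3^2 = 34
Negative signature terms (e_j^2 = -1): 2^2 + (-5)^2 + (-2)^2 = 33
v^2 = 34 - 33 = 1


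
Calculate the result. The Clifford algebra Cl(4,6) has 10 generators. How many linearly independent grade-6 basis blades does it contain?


Number of grade-k basis blades in Cl(p,q) with n = p + q is C(n, k).
n = 4 + 6 = 10
C(10, 6) = 10! / (6! * 4!)
= 3628800 / (720 * 24)
= 210


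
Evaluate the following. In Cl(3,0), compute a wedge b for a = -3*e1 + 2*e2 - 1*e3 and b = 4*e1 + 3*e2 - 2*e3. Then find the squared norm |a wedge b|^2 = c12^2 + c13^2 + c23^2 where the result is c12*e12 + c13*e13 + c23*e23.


a wedge b = (a1*b2 - a2*b1)*e12 + (a1*b3 - a3*b1)*e13 + (a2*b3 - a3*b2)*e23
e12 coeff: (-3)*3 - 2*4 = -9 - 8 = -17
e13 coeff: (-3)*(-2) - (-1)*4 = 6 - (-4) = 10
e23 coeff: 2*(-2) - (-1)*3 = -4 - (-3) = -1
|a wedge b|^2 = (-17)^2 + 10^2 + (-1)^2
= 289 + 100 + 1
= 390


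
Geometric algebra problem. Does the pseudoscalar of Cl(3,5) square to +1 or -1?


The pseudoscalar I = e1...e_n (product of all n generators) of Cl(p,q) satisfies I^2 = (-1)^(q + n(n-1)/2).
p = 3, q = 5, n = p + q = 8
n(n-1)/2 = 8 * 7 / 2 = 28
Exponent = q + n(n-1)/2 = 5 + 28 = 33
I^2 = (-1)^33 = -1


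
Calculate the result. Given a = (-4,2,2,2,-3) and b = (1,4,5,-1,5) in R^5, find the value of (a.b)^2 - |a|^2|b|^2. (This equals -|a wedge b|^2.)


a . b = (-4)*1 + 2*4 + 2*5 + 2*(-1) + (-3)*5
= -4 + 8 + 10 + (-2) + (-15) = -3
|a|^2 = (-4)^2 + 2^2 + 2^2 + 2^2 + (-3)^2 = 37
|b|^2 = 1^2 + 4^2 + 5^2 + (-1)^2 + 5^2 = 68
(a.b)^2 = (-3)^2 = 9
|a|^2 * |b|^2 = 37 * 68 = 2516
Result = 9 - 2516 = -2507


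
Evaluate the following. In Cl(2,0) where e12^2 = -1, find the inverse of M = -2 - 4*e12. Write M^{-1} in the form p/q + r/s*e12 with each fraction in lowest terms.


M = -2 - 4*e12, where e12^2 = -1.
Since M commutes with its reverse ~M = a - b*e12, M * ~M = a^2 - b^2*e12^2 = a^2 + b^2.
So M^{-1} = ~M / (a^2 + b^2) = (a - b*e12)/(a^2 + b^2).
a^2 + b^2 = 4 + 16 = 20
Scalar part = -2/20 = -1/10
Bivector coeff = 4/20 = 1/5
M^{-1} = -1/10 + 1/5*e12


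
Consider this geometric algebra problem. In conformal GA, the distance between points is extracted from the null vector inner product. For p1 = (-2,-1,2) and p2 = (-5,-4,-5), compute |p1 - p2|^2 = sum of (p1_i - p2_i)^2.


p1 - p2 = (3, 3, 7)
|p1 - p2|^2 = 3^2 + 3^2 + 7^2
= 9 + 9 + 49
= 67


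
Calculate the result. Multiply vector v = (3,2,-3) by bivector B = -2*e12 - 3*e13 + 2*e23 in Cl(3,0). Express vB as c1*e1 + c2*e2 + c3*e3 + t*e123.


vB has grade-1 (vector) and grade-3 (trivector) parts: vB = (v _| B) + (v ^ B).
Vector part <vB>_1:
  e1: -v2*b12 - v3*b13 = -(2)*(-2) - (-3)*(-3) = -5
  e2: v1*b12 - v3*b23 = (3)*(-2) - (-3)*(2) = 0
  e3: v1*b13 + v2*b23 = (3)*(-3) + (2)*(2) = -5
Trivector part <vB>_3:
  e123: v1*b23 - v2*b13 + v3*b12 = (3)*(2) - (2)*(-3) + (-3)*(-2) = 18
vB = -5*e1 + 0*e2 - 5*e3 + 18*e123


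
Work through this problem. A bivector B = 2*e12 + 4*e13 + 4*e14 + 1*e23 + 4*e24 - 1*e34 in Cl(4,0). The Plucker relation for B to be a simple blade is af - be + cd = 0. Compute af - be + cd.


Plucker relation: af - be + cd
a*f = 2*(-1) = -2
b*e = 4*4 = 16
c*d = 4*1 = 4
af - be + cd = -2 - 16 + 4
= -14


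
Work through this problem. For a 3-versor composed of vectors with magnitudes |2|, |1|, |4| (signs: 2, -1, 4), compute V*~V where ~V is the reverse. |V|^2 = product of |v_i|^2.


Each vector v_i has |v_i|^2 = s_i^2
Squared scales: 2^2 = 4, (-1)^2 = 1, 4^2 = 16
|V|^2 = 4 * 1 * 16
= 64


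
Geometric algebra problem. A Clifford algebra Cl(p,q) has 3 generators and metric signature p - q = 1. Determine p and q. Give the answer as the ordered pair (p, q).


We need p + q = 3 and p - q = 1.
Adding: 2p = 3 + 1 = 4, so p = 2.
Then q = 3 - 2 = 1.
(p, q) = (2, 1)


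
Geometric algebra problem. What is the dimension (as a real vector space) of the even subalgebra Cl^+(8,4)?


Even subalgebra dimension = 2^(n-1)
n = 8 + 4 = 12
2^(12 - 1) = 2^11 = 2048
Verification: sum of C(12,k) for even k = 1 + 66 + 495 + 924 + 495 + 66 + 1 = 2048
Result = 2048


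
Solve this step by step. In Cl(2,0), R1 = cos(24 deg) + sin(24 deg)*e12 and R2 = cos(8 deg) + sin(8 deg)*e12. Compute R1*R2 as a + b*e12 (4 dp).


Same-plane rotors commute and their half-angles add:
R1*R2 = cos(a1 + a2) + sin(a1 + a2)*e12.
a1 + a2 = 24 + 8 = 32 deg
cos(32 deg) = 0.8480
sin(32 deg) = 0.5299
R1*R2 = 0.8480 + 0.5299*e12


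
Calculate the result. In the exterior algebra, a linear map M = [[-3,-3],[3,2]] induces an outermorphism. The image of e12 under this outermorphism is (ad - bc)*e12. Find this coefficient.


The outermorphism of a linear map f sends e1^e2 to f(e1)^f(e2).
f(e1) = -3*e1 + 3*e2
f(e2) = -3*e1 + 2*e2
f(e1) ^ f(e2) = (-3*e1 + 3*e2) ^ (-3*e1 + 2*e2)
= (-3)*2*e12 + 3*(-3)*e21
= (-6 - (-9))*e12
= 3*e12
Coefficient = 3


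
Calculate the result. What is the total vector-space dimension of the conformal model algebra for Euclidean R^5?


The conformal model of R^5 uses Cl(6,1): the 5 Euclidean generators plus two extra orthogonal generators e+ (e+^2 = +1) and e- (e-^2 = -1), from which the null vectors e0, einf are built.
Number of generators m = 5 + 2 = 7.
dim Cl(p,q) = 2^m = 2^7 = 128


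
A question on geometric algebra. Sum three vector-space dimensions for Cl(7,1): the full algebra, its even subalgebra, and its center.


n = 7 + 1 = 8
Total dim = 2^8 = 256
Even subalgebra dim = 2^7 = 128
n is even, so center dim = 1
Sum = 256 + 128 + 1 = 385


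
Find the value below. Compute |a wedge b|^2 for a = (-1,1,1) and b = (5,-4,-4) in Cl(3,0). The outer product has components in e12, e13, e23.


a wedge b = (a1*b2 - a2*b1)*e12 + (a1*b3 - a3*b1)*e13 + (a2*b3 - a3*b2)*e23
e12 coeff: (-1)*(-4) - 1*5 = 4 - 5 = -1
e13 coeff: (-1)*(-4) - 1*5 = 4 - 5 = -1
e23 coeff: 1*(-4) - 1*(-4) = -4 - (-4) = 0
|a wedge b|^2 = (-1)^2 + (-1)^2 + 0^2
= 1 + 1 + 0
= 2


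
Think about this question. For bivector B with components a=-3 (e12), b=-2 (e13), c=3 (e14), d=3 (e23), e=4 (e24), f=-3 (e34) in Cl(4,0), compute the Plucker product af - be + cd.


Plucker relation: af - be + cd
a*f = (-3)*(-3) = 9
b*e = (-2)*4 = -8
c*d = 3*3 = 9
af - be + cd = 9 - (-8) + 9
= 26


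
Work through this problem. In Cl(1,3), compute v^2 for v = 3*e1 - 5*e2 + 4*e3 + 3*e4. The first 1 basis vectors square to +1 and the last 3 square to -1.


v^2 = sum of c_i^2 * e_i^2
Positive signature terms (e_i^2 = +1): 3^2 = 9
Negative signature terms (e_j^2 = -1): (-5)^2 + 4^2 + 3^2 = 50
v^2 = 9 - 50 = -41


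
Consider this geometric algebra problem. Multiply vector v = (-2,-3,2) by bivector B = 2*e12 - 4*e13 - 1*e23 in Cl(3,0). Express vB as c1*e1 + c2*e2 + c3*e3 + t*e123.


vB has grade-1 (vector) and grade-3 (trivector) parts: vB = (v _| B) + (v ^ B).
Vector part <vB>_1:
  e1: -v2*b12 - v3*b13 = -(-3)*(2) - (2)*(-4) = 14
  e2: v1*b12 - v3*b23 = (-2)*(2) - (2)*(-1) = -2
  e3: v1*b13 + v2*b23 = (-2)*(-4) + (-3)*(-1) = 11
Trivector part <vB>_3:
  e123: v1*b23 - v2*b13 + v3*b12 = (-2)*(-1) - (-3)*(-4) + (2)*(2) = -6
vB = 14*e1 - 2*e2 + 11*e3 - 6*e123


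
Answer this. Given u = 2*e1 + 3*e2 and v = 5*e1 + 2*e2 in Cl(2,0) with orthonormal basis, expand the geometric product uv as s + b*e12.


Expand: (2*e1 + 3*e2)(5*e1 + 2*e2)
= 2*5*e1e1 + 2*2*e1e2 + 3*5*e2e1 + 3*2*e2e2
Using e1^2 = e2^2 = 1, e2e1 = -e1e2:
Scalar part s = 2*5 + 3*2 = 10 + 6 = 16
Bivector part b = 2*2 - 3*5 = 4 - 15 = -11
uv = 16 - 11*e12


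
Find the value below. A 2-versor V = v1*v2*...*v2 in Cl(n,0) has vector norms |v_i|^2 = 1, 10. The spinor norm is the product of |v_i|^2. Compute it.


Spinor norm N(V) = |v1|^2 * |v2|^2 * ... * |v2|^2
= 1 * 10
Running product: 1, 10
N(V) = 10


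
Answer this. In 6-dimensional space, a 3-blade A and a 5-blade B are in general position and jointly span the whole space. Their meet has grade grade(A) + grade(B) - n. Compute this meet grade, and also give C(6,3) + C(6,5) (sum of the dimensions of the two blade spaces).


Meet grade = grade(A) + grade(B) - n
= 3 + 5 - 6 = 2
C(6,3) = 20
C(6,5) = 6
dim_A + dim_B = 20 + 6 = 26


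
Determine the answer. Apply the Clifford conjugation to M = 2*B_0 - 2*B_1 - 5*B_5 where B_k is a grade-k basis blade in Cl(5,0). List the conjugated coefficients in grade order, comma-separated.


Clifford conjugate sign for grade k: (-1)^(k(k+1)/2)
Grade 0: (-1)^(0*1/2) = (-1)^0 = 1, coeff 2 -> 2
Grade 1: (-1)^(1*2/2) = (-1)^1 = -1, coeff -2 -> 2
Grade 5: (-1)^(5*6/2) = (-1)^15 = -1, coeff -5 -> 5
Conjugated coefficients: 2, 2, 5


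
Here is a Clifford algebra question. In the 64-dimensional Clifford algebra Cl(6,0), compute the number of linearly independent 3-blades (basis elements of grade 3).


Number of grade-k basis blades in Cl(p,q) with n = p + q is C(n, k).
n = 6 + 0 = 6
C(6, 3) = 6! / (3! * 3!)
= 720 / (6 * 6)
= 20


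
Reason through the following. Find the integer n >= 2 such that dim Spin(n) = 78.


dim Spin(n) = dim so(n) = n(n-1)/2.
Solve n(n-1)/2 = 78, i.e. n^2 - n - 156 = 0.
Discriminant = 1 + 8*78 = 625
n = (1 + sqrt(625))/2 = (1 + 25)/2 = 13


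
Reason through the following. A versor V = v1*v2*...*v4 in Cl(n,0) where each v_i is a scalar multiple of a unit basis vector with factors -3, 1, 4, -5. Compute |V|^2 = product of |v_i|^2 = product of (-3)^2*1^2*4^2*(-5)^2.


Each vector v_i has |v_i|^2 = s_i^2
Squared scales: (-3)^2 = 9, 1^2 = 1, 4^2 = 16, (-5)^2 = 25
|V|^2 = 9 * 1 * 16 * 25
= 3600


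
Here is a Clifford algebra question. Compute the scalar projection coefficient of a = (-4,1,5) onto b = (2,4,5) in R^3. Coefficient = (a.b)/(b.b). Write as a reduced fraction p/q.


Projection coefficient = (a . b) / (b . b)
a . b = (-4)*2 + 1*4 + 5*5
= -8 + 4 + 25 = 21
b . b = 2^2 + 4^2 + 5^2
= 4 + 16 + 25 = 45
Coefficient = 21/45
In lowest terms: 7/15


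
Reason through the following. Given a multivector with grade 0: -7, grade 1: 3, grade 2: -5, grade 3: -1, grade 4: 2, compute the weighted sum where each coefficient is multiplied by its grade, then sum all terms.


Grade-weighted sum = sum of grade_k * coefficient_k
0*(-7) = 0
1*3 = 3
2*(-5) = -10
3*(-1) = -3
4*2 = 8
Total = 0 + 3 + (-10) + (-3) + 8 = -2


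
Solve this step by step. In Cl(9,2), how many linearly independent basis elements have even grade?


Even subalgebra dimension = 2^(n-1)
n = 9 + 2 = 11
2^(11 - 1) = 2^10 = 1024
Verification: sum of C(11,k) for even k = 1 + 55 + 330 + 462 + 165 + 11 = 1024
Result = 1024


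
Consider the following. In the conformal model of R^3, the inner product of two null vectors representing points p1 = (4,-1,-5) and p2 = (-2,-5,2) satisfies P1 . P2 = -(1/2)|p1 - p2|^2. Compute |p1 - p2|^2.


p1 - p2 = (6, 4, -7)
|p1 - p2|^2 = 6^2 + 4^2 + (-7)^2
= 36 + 16 + 49
= 101


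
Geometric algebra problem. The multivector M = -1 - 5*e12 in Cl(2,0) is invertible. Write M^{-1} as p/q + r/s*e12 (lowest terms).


M = -1 - 5*e12, where e12^2 = -1.
Since M commutes with its reverse ~M = a - b*e12, M * ~M = a^2 - b^2*e12^2 = a^2 + b^2.
So M^{-1} = ~M / (a^2 + b^2) = (a - b*e12)/(a^2 + b^2).
a^2 + b^2 = 1 + 25 = 26
Scalar part = -1/26 = -1/26
Bivector coeff = 5/26 = 5/26
M^{-1} = -1/26 + 5/26*e12


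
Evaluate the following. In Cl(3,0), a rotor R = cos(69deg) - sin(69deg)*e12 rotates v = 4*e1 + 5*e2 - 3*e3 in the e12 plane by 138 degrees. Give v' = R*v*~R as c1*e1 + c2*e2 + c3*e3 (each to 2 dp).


Rotor R = cos(69deg) - sin(69deg)*e12
Rotation angle theta = 2 * 69 = 138 degrees in the e12 plane (e1 -> e2).
The component perpendicular to the plane (e3) is invariant: v'_3 = v3 = -3.00
cos(138deg) = -0.7431, sin(138deg) = 0.6691
v'_1 = v1*cos(theta) - v2*sin(theta) = 4*(-0.7431) - 5*0.6691 = -6.32
v'_2 = v1*sin(theta) + v2*cos(theta) = 4*0.6691 + 5*(-0.7431) = -1.04
v' = -6.32*e1 - 1.04*e2 - 3.00*e3


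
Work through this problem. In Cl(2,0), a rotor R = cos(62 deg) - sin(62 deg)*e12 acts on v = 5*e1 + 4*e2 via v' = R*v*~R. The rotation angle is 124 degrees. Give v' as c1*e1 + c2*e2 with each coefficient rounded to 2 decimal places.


Rotor R = cos(62deg) - sin(62deg)*e12
Rotation angle theta = 2 * 62 = 124 degrees
v' = R*v*~R rotates v by theta.
cos(124deg) = -0.5592, sin(124deg) = 0.8290
v'_1 = 5*cos(124deg) - 4*sin(124deg)
= 5*(-0.5592) - 4*0.8290
= -6.11
v'_2 = 5*sin(124deg) + 4*cos(124deg)
= 5*0.8290 + 4*(-0.5592)
= 1.91
v' = -6.11*e1 + 1.91*e2


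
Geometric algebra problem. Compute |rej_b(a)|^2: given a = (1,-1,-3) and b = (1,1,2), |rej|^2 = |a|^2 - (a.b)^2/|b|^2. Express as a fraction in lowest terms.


|a|^2 = 1^2 + (-1)^2 + (-3)^2 = 11
|b|^2 = 1^2 + 1^2 + 2^2 = 6
a . b = 1*1 + (-1)*1 + (-3)*2 = -6
(a.b)^2 = (-6)^2 = 36
|rej|^2 = 11 - 36/6
= (66 - 36)/6
= 30/6
In lowest terms: 5/1


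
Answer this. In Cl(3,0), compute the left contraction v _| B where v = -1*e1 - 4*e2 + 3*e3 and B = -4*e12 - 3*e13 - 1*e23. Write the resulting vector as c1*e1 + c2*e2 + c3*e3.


Left contraction v _| B = <vB>_1 (grade-1 part of the geometric product vB).
Using e1_|e12 = e2, e2_|e12 = -e1, e1_|e13 = e3, e3_|e13 = -e1, e2_|e23 = e3, e3_|e23 = -e2:
e1 coeff: -v2*b12 - v3*b13 = -(-4)*(-4) - (3)*(-3) = -7
e2 coeff: v1*b12 - v3*b23 = (-1)*(-4) - (3)*(-1) = 7
e3 coeff: v1*b13 + v2*b23 = (-1)*(-3) + (-4)*(-1) = 7
v _| B = -7*e1 + 7*e2 + 7*e3


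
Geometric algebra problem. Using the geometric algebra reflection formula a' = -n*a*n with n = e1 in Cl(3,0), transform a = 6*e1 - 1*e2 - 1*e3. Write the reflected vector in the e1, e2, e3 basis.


Reflection formula: a' = -n*a*n, with n = e1 (unit vector, n^2 = 1).
For reflection through hyperplane perp to e1:
The component along e1 flips sign, others stay.
a = (6, -1, -1)
a' = (-6, -1, -1)
a' = -6*e1 - 1*e2 - 1*e3


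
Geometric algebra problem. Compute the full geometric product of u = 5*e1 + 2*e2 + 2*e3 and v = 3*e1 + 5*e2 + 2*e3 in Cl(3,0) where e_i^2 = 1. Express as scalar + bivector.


In Cl(3,0): e_i^2 = 1, e_ie_j = -e_je_i for i != j.
Scalar part = u . v = 5*3 + 2*5 + 2*2
= 15 + 10 + 4 = 29
e12 coeff = 5*5 - 2*3 = 25 - 6 = 19
e13 coeff = 5*2 - 2*3 = 10 - 6 = 4
e23 coeff = 2*2 - 2*5 = 4 - 10 = -6
uv = 29 + 19*e12 + 4*e13 - 6*e23


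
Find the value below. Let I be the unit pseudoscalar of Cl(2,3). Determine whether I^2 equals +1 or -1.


The pseudoscalar I = e1...e_n (product of all n generators) of Cl(p,q) satisfies I^2 = (-1)^(q + n(n-1)/2).
p = 2, q = 3, n = p + q = 5
n(n-1)/2 = 5 * 4 / 2 = 10
Exponent = q + n(n-1)/2 = 3 + 10 = 13
I^2 = (-1)^13 = -1


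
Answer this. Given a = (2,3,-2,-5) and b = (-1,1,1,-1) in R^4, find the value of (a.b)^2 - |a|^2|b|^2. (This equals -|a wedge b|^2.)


a . b = 2*(-1) + 3*1 + (-2)*1 + (-5)*(-1)
= -2 + 3 + (-2) + 5 = 4
|a|^2 = 2^2 + 3^2 + (-2)^2 + (-5)^2 = 42
|b|^2 = (-1)^2 + 1^2 + 1^2 + (-1)^2 = 4
(a.b)^2 = 4^2 = 16
|a|^2 * |b|^2 = 42 * 4 = 168
Result = 16 - 168 = -152


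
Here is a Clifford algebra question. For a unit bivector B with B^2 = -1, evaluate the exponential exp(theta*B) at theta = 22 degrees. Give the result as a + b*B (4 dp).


For a unit bivector B with B^2 = -1, the exponential series gives
e^(theta*B) = cos(theta) + sin(theta)*B (the GA analogue of Euler's formula).
theta = 22 degrees = 0.383972 rad
cos(22 deg) = 0.9272
sin(22 deg) = 0.3746
exp(theta*B) = 0.9272 + 0.3746*B


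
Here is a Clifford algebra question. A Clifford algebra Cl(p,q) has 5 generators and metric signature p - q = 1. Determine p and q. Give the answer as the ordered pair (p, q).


We need p + q = 5 and p - q = 1.
Adding: 2p = 5 + 1 = 6, so p = 3.
Then q = 5 - 3 = 2.
(p, q) = (3, 2)


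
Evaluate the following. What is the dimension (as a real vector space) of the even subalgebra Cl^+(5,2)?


Even subalgebra dimension = 2^(n-1)
n = 5 + 2 = 7
2^(7 - 1) = 2^6 = 64
Verification: sum of C(7,k) for even k = 1 + 21 + 35 + 7 = 64
Result = 64


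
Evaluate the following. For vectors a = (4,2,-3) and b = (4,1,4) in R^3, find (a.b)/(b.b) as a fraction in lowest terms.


Projection coefficient = (a . b) / (b . b)
a . b = 4*4 + 2*1 + (-3)*4
= 16 + 2 + (-12) = 6
b . b = 4^2 + 1^2 + 4^2
= 16 + 1 + 16 = 33
Coefficient = 6/33
In lowest terms: 2/11


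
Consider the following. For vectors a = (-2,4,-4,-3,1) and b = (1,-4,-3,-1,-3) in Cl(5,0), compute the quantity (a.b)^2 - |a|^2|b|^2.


a . b = (-2)*1 + 4*(-4) + (-4)*(-3) + (-3)*(-1) + 1*(-3)
= -2 + (-16) + 12 + 3 + (-3) = -6
|a|^2 = (-2)^2 + 4^2 + (-4)^2 + (-3)^2 + 1^2 = 46
|b|^2 = 1^2 + (-4)^2 + (-3)^2 + (-1)^2 + (-3)^2 = 36
(a.b)^2 = (-6)^2 = 36
|a|^2 * |b|^2 = 46 * 36 = 1656
Result = 36 - 1656 = -1620


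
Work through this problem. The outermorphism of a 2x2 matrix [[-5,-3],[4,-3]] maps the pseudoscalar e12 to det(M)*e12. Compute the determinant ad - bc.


The outermorphism of a linear map f sends e1^e2 to f(e1)^f(e2).
f(e1) = -5*e1 + 4*e2
f(e2) = -3*e1 - 3*e2
f(e1) ^ f(e2) = (-5*e1 + 4*e2) ^ (-3*e1 - 3*e2)
= (-5)*(-3)*e12 + 4*(-3)*e21
= (15 - (-12))*e12
= 27*e12
Coefficient = 27


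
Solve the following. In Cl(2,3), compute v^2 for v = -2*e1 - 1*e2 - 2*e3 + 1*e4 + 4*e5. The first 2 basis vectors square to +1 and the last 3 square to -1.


v^2 = sum of c_i^2 * e_i^2
Positive signature terms (e_i^2 = +1): (-2)^2 + (-1)^2 = 5
Negative signature terms (e_j^2 = -1): (-2)^2 + 1^2 + 4^2 = 21
v^2 = 5 - 21 = -16


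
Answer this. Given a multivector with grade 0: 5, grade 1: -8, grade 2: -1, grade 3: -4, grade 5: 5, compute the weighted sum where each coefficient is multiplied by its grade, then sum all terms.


Grade-weighted sum = sum of grade_k * coefficient_k
0*5 = 0
1*(-8) = -8
2*(-1) = -2
3*(-4) = -12
5*5 = 25
Total = 0 + (-8) + (-2) + (-12) + 25 = 3


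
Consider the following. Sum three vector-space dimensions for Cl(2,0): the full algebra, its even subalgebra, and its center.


n = 2 + 0 = 2
Total dim = 2^2 = 4
Even subalgebra dim = 2^1 = 2
n is even, so center dim = 1
Sum = 4 + 2 + 1 = 7


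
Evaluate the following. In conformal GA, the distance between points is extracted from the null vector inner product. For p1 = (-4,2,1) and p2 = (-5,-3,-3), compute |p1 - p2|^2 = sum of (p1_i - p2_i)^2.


p1 - p2 = (1, 5, 4)
|p1 - p2|^2 = 1^2 + 5^2 + 4^2
= 1 + 25 + 16
= 42


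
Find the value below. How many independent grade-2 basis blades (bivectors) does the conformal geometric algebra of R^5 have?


The conformal model of R^5 uses Cl(6,1) with m = 5 + 2 = 7 generators.
Number of grade-2 blades = C(m, 2) = C(7, 2)
= 7*6/2 = 21


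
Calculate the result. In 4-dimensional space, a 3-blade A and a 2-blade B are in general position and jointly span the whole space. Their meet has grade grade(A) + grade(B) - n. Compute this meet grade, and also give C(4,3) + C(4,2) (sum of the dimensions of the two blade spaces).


Meet grade = grade(A) + grade(B) - n
= 3 + 2 - 4 = 1
C(4,3) = 4
C(4,2) = 6
dim_A + dim_B = 4 + 6 = 10


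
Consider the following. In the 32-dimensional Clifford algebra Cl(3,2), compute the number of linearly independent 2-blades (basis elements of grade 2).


Number of grade-k basis blades in Cl(p,q) with n = p + q is C(n, k).
n = 3 + 2 = 5
C(5, 2) = 5! / (2! * 3!)
= 120 / (2 * 6)
= 10


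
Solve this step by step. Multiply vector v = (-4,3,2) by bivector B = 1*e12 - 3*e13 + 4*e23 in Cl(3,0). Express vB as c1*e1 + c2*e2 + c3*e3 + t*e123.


vB has grade-1 (vector) and grade-3 (trivector) parts: vB = (v _| B) + (v ^ B).
Vector part <vB>_1:
  e1: -v2*b12 - v3*b13 = -(3)*(1) - (2)*(-3) = 3
  e2: v1*b12 - v3*b23 = (-4)*(1) - (2)*(4) = -12
  e3: v1*b13 + v2*b23 = (-4)*(-3) + (3)*(4) = 24
Trivector part <vB>_3:
  e123: v1*b23 - v2*b13 + v3*b12 = (-4)*(4) - (3)*(-3) + (2)*(1) = -5
vB = 3*e1 - 12*e2 + 24*e3 - 5*e123


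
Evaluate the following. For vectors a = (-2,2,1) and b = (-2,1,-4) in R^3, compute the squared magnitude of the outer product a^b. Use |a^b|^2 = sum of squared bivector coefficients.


a wedge b = (a1*b2 - a2*b1)*e12 + (a1*b3 - a3*b1)*e13 + (a2*b3 - a3*b2)*e23
e12 coeff: (-2)*1 - 2*(-2) = -2 - (-4) = 2
e13 coeff: (-2)*(-4) - 1*(-2) = 8 - (-2) = 10
e23 coeff: 2*(-4) - 1*1 = -8 - 1 = -9
|a wedge b|^2 = 2^2 + 10^2 + (-9)^2
= 4 + 100 + 81
= 185


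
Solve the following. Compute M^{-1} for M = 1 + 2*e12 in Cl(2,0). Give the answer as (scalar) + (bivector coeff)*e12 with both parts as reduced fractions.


M = 1 + 2*e12, where e12^2 = -1.
Since M commutes with its reverse ~M = a - b*e12, M * ~M = a^2 - b^2*e12^2 = a^2 + b^2.
So M^{-1} = ~M / (a^2 + b^2) = (a - b*e12)/(a^2 + b^2).
a^2 + b^2 = 1 + 4 = 5
Scalar part = 1/5 = 1/5
Bivector coeff = -2/5 = -2/5
M^{-1} = 1/5 - 2/5*e12


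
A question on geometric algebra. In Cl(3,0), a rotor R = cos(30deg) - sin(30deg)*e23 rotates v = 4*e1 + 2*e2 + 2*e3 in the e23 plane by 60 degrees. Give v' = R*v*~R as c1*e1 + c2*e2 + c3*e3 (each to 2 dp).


Rotor R = cos(30deg) - sin(30deg)*e23
Rotation angle theta = 2 * 30 = 60 degrees in the e23 plane (e2 -> e3).
The component perpendicular to the plane (e1) is invariant: v'_1 = v1 = 4.00
cos(60deg) = 0.5000, sin(60deg) = 0.8660
v'_2 = v2*cos(theta) - v3*sin(theta) = 2*0.5000 - 2*0.8660 = -0.73
v'_3 = v2*sin(theta) + v3*cos(theta) = 2*0.8660 + 2*0.5000 = 2.73
v' = 4.00*e1 - 0.73*e2 + 2.73*e3


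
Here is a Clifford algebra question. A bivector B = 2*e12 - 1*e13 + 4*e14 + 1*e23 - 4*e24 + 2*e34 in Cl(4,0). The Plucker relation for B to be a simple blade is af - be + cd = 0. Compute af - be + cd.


Plucker relation: af - be + cd
a*f = 2*2 = 4
b*e = (-1)*(-4) = 4
c*d = 4*1 = 4
af - be + cd = 4 - 4 + 4
= 4


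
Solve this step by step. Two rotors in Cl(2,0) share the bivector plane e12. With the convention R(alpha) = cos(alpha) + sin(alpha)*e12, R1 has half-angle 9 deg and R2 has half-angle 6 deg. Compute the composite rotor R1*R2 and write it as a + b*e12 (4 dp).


Same-plane rotors commute and their half-angles add:
R1*R2 = cos(a1 + a2) + sin(a1 + a2)*e12.
a1 + a2 = 9 + 6 = 15 deg
cos(15 deg) = 0.9659
sin(15 deg) = 0.2588
R1*R2 = 0.9659 + 0.2588*e12


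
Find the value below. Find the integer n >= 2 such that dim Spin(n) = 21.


dim Spin(n) = dim so(n) = n(n-1)/2.
Solve n(n-1)/2 = 21, i.e. n^2 - n - 42 = 0.
Discriminant = 1 + 8*21 = 169
n = (1 + sqrt(169))/2 = (1 + 13)/2 = 7


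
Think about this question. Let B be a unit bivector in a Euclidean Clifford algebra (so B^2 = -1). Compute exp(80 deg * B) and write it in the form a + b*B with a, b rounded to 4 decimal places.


For a unit bivector B with B^2 = -1, the exponential series gives
e^(theta*B) = cos(theta) + sin(theta)*B (the GA analogue of Euler's formula).
theta = 80 degrees = 1.396263 rad
cos(80 deg) = 0.1736
sin(80 deg) = 0.9848
exp(theta*B) = 0.1736 + 0.9848*B


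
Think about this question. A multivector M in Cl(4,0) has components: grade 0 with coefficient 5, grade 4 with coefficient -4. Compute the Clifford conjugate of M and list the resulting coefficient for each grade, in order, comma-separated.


Clifford conjugate sign for grade k: (-1)^(k(k+1)/2)
Grade 0: (-1)^(0*1/2) = (-1)^0 = 1, coeff 5 -> 5
Grade 4: (-1)^(4*5/2) = (-1)^10 = 1, coeff -4 -> -4
Conjugated coefficients: 5, -4


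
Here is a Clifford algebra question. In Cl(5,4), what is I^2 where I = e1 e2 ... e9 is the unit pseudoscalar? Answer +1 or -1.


The pseudoscalar I = e1...e_n (product of all n generators) of Cl(p,q) satisfies I^2 = (-1)^(q + n(n-1)/2).
p = 5, q = 4, n = p + q = 9
n(n-1)/2 = 9 * 8 / 2 = 36
Exponent = q + n(n-1)/2 = 4 + 36 = 40
I^2 = (-1)^40 = +1


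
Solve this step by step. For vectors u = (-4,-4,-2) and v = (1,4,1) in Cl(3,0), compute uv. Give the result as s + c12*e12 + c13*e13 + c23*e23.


In Cl(3,0): e_i^2 = 1, e_ie_j = -e_je_i for i != j.
Scalar part = u . v = (-4)*1 + (-4)*4 + (-2)*1
= -4 + (-16) + (-2) = -22
e12 coeff = (-4)*4 - (-4)*1 = -16 - (-4) = -12
e13 coeff = (-4)*1 - (-2)*1 = -4 - (-2) = -2
e23 coeff = (-4)*1 - (-2)*4 = -4 - (-8) = 4
uv = -22 - 12*e12 - 2*e13 + 4*e23


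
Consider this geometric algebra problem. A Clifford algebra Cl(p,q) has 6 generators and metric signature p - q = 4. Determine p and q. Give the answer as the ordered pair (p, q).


We need p + q = 6 and p - q = 4.
Adding: 2p = 6 + 4 = 10, so p = 5.
Then q = 6 - 5 = 1.
(p, q) = (5, 1)


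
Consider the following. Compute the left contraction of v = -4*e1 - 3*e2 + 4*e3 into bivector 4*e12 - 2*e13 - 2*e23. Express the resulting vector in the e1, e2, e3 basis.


Left contraction v _| B = <vB>_1 (grade-1 part of the geometric product vB).
Using e1_|e12 = e2, e2_|e12 = -e1, e1_|e13 = e3, e3_|e13 = -e1, e2_|e23 = e3, e3_|e23 = -e2:
e1 coeff: -v2*b12 - v3*b13 = -(-3)*(4) - (4)*(-2) = 20
e2 coeff: v1*b12 - v3*b23 = (-4)*(4) - (4)*(-2) = -8
e3 coeff: v1*b13 + v2*b23 = (-4)*(-2) + (-3)*(-2) = 14
v _| B = 20*e1 - 8*e2 + 14*e3


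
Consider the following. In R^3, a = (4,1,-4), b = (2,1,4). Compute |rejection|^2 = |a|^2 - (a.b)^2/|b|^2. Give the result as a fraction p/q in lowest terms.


|a|^2 = 4^2 + 1^2 + (-4)^2 = 33
|b|^2 = 2^2 + 1^2 + 4^2 = 21
a . b = 4*2 + 1*1 + (-4)*4 = -7
(a.b)^2 = (-7)^2 = 49
|rej|^2 = 33 - 49/21
= (693 - 49)/21
= 644/21
In lowest terms: 92/3


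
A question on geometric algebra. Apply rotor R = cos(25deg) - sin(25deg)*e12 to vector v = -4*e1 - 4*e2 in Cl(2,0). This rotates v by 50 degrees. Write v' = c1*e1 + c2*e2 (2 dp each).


Rotor R = cos(25deg) - sin(25deg)*e12
Rotation angle theta = 2 * 25 = 50 degrees
v' = R*v*~R rotates v by theta.
cos(50deg) = 0.6428, sin(50deg) = 0.7660
v'_1 = -4*cos(50deg) - (-4)*sin(50deg)
= -4*0.6428 - (-4)*0.7660
= 0.49
v'_2 = -4*sin(50deg) + (-4)*cos(50deg)
= -4*0.7660 + (-4)*0.6428
= -5.64
v' = 0.49*e1 - 5.64*e2


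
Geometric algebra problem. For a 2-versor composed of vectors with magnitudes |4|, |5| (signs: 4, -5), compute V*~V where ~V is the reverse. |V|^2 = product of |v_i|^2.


Each vector v_i has |v_i|^2 = s_i^2
Squared scales: 4^2 = 16, (-5)^2 = 25
|V|^2 = 16 * 25
= 400


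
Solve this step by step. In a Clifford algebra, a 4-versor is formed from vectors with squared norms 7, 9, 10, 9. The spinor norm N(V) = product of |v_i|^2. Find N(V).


Spinor norm N(V) = |v1|^2 * |v2|^2 * ... * |v4|^2
= 7 * 9 * 10 * 9
Running product: 7, 63, 630, 5670
N(V) = 5670


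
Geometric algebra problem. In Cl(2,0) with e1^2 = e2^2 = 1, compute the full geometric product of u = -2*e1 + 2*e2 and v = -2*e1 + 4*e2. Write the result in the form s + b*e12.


Expand: (-2*e1 + 2*e2)(-2*e1 + 4*e2)
= (-2)*(-2)*e1e1 + (-2)*4*e1e2 + 2*(-2)*e2e1 + 2*4*e2e2
Using e1^2 = e2^2 = 1, e2e1 = -e1e2:
Scalar part s = (-2)*(-2) + 2*4 = 4 + 8 = 12
Bivector part b = (-2)*4 - 2*(-2) = -8 - (-4) = -4
uv = 12 - 4*e12


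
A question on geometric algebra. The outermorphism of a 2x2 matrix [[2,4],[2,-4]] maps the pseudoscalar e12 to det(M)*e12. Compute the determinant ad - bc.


The outermorphism of a linear map f sends e1^e2 to f(e1)^f(e2).
f(e1) = 2*e1 + 2*e2
f(e2) = 4*e1 - 4*e2
f(e1) ^ f(e2) = (2*e1 + 2*e2) ^ (4*e1 - 4*e2)
= 2*(-4)*e12 + 2*4*e21
= (-8 - 8)*e12
= -16*e12
Coefficient = -16


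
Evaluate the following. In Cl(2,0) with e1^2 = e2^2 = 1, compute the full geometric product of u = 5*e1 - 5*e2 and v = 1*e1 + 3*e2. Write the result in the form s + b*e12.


Expand: (5*e1 - 5*e2)(1*e1 + 3*e2)
= 5*1*e1e1 + 5*3*e1e2 + (-5)*1*e2e1 + (-5)*3*e2e2
Using e1^2 = e2^2 = 1, e2e1 = -e1e2:
Scalar part s = 5*1 + (-5)*3 = 5 + (-15) = -10
Bivector part b = 5*3 - (-5)*1 = 15 - (-5) = 20
uv = -10 + 20*e12


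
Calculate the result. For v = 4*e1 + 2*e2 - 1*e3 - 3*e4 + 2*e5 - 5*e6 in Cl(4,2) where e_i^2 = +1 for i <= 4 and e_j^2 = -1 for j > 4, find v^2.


v^2 = sum of c_i^2 * e_i^2
Positive signature terms (e_i^2 = +1): 4^2 + 2^2 + (-1)^2 + (-3)^2 = 30
Negative signature terms (e_j^2 = -1): 2^2 + (-5)^2 = 29
v^2 = 30 - 29 = 1
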